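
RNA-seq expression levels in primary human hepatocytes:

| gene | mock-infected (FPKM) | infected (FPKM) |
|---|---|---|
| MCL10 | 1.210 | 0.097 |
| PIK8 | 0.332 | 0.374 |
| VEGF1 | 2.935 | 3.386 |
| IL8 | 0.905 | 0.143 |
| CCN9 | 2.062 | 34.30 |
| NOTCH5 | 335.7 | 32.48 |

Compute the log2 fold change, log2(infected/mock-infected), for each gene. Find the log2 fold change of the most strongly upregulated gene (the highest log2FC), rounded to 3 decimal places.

4.056

log2(0.097/1.210) = -3.641  (MCL10)
log2(0.374/0.332) = 0.172  (PIK8)
log2(3.386/2.935) = 0.206  (VEGF1)
log2(0.143/0.905) = -2.662  (IL8)
log2(34.30/2.062) = 4.056  (CCN9)
log2(32.48/335.7) = -3.370  (NOTCH5)
CCN9 is most strongly upregulated.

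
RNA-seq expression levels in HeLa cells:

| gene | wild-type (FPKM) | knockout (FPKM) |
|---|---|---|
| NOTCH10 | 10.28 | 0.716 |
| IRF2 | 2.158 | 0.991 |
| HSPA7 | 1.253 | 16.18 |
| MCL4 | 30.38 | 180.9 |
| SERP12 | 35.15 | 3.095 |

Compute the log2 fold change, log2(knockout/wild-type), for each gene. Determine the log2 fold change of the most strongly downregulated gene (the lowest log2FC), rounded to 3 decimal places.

-3.844

log2(0.716/10.28) = -3.844  (NOTCH10)
log2(0.991/2.158) = -1.123  (IRF2)
log2(16.18/1.253) = 3.691  (HSPA7)
log2(180.9/30.38) = 2.574  (MCL4)
log2(3.095/35.15) = -3.506  (SERP12)
NOTCH10 is most strongly downregulated.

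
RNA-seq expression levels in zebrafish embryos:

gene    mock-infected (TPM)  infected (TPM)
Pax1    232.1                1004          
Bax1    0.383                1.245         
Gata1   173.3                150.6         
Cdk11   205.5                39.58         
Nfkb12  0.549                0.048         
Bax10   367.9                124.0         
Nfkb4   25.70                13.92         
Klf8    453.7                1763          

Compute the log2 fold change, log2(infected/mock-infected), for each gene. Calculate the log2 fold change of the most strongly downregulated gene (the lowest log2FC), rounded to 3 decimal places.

log2(1004/232.1) = 2.113  (Pax1)
log2(1.245/0.383) = 1.701  (Bax1)
log2(150.6/173.3) = -0.203  (Gata1)
log2(39.58/205.5) = -2.376  (Cdk11)
log2(0.048/0.549) = -3.516  (Nfkb12)
log2(124.0/367.9) = -1.569  (Bax10)
log2(13.92/25.70) = -0.885  (Nfkb4)
log2(1763/453.7) = 1.958  (Klf8)
Nfkb12 is most strongly downregulated.

-3.516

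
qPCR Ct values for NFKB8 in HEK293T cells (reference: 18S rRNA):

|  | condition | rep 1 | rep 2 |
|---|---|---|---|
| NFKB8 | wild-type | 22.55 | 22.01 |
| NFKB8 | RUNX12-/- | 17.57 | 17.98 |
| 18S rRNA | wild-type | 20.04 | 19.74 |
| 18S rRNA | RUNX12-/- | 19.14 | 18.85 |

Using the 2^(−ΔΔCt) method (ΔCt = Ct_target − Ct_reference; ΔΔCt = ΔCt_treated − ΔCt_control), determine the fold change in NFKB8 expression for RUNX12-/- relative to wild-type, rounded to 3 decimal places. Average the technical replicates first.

Mean Ct: NFKB8 wild-type 22.280; NFKB8 RUNX12-/- 17.775; 18S rRNA wild-type 19.890; 18S rRNA RUNX12-/- 18.995
ΔCt(wild-type) = 22.280 − 19.890 = 2.390
ΔCt(RUNX12-/-) = 17.775 − 18.995 = -1.220
ΔΔCt = -1.220 − 2.390 = -3.610
Fold change = 2^(−(-3.610)) = 2^3.610 = 12.2101

12.210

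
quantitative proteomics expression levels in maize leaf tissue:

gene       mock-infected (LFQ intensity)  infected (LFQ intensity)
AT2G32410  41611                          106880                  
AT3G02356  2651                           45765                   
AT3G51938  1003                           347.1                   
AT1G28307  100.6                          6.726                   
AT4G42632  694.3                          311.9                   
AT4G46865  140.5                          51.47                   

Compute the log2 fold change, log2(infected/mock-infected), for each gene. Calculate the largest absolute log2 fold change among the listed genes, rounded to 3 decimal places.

4.110

log2(106880/41611) = 1.361  (AT2G32410)
log2(45765/2651) = 4.110  (AT3G02356)
log2(347.1/1003) = -1.531  (AT3G51938)
log2(6.726/100.6) = -3.903  (AT1G28307)
log2(311.9/694.3) = -1.154  (AT4G42632)
log2(51.47/140.5) = -1.449  (AT4G46865)
The largest magnitude belongs to AT3G02356.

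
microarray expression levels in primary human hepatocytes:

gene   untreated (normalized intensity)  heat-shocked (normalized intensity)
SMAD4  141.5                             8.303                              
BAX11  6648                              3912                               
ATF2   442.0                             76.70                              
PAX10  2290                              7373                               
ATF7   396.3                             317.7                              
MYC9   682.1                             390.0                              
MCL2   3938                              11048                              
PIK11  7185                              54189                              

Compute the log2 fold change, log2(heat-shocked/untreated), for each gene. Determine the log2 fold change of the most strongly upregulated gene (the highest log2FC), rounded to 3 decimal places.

2.915

log2(8.303/141.5) = -4.091  (SMAD4)
log2(3912/6648) = -0.765  (BAX11)
log2(76.70/442.0) = -2.527  (ATF2)
log2(7373/2290) = 1.687  (PAX10)
log2(317.7/396.3) = -0.319  (ATF7)
log2(390.0/682.1) = -0.807  (MYC9)
log2(11048/3938) = 1.488  (MCL2)
log2(54189/7185) = 2.915  (PIK11)
PIK11 is most strongly upregulated.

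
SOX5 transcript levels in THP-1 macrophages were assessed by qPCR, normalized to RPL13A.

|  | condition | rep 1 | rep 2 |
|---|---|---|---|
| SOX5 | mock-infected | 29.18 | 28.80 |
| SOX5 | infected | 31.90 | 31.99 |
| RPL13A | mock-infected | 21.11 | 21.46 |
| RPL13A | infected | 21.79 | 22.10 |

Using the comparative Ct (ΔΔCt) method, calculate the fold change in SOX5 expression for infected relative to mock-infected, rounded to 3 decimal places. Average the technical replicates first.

Mean Ct: SOX5 mock-infected 28.990; SOX5 infected 31.945; RPL13A mock-infected 21.285; RPL13A infected 21.945
ΔCt(mock-infected) = 28.990 − 21.285 = 7.705
ΔCt(infected) = 31.945 − 21.945 = 10.000
ΔΔCt = 10.000 − 7.705 = 2.295
Fold change = 2^(−2.295) = 0.2038

0.204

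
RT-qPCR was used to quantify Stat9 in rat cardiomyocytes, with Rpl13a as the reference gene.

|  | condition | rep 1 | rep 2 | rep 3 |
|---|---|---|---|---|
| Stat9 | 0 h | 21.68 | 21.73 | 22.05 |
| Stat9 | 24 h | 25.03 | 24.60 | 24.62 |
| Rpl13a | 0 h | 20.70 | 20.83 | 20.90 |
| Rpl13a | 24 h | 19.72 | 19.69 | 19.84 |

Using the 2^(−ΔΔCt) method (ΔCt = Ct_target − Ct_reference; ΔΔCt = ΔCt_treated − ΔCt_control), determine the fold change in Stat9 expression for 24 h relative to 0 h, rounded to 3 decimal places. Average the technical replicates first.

0.063

Mean Ct: Stat9 0 h 21.820; Stat9 24 h 24.750; Rpl13a 0 h 20.810; Rpl13a 24 h 19.750
ΔCt(0 h) = 21.820 − 20.810 = 1.010
ΔCt(24 h) = 24.750 − 19.750 = 5.000
ΔΔCt = 5.000 − 1.010 = 3.990
Fold change = 2^(−3.990) = 0.0629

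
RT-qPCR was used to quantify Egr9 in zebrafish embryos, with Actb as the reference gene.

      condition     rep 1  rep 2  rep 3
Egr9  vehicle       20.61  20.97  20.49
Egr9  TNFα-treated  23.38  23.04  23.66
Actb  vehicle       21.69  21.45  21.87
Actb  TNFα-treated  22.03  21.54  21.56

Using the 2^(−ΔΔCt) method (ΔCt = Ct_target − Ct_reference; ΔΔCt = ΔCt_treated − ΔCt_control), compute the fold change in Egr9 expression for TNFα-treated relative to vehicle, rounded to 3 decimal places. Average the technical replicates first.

Mean Ct: Egr9 vehicle 20.690; Egr9 TNFα-treated 23.360; Actb vehicle 21.670; Actb TNFα-treated 21.710
ΔCt(vehicle) = 20.690 − 21.670 = -0.980
ΔCt(TNFα-treated) = 23.360 − 21.710 = 1.650
ΔΔCt = 1.650 − (-0.980) = 2.630
Fold change = 2^(−2.630) = 0.1615

0.162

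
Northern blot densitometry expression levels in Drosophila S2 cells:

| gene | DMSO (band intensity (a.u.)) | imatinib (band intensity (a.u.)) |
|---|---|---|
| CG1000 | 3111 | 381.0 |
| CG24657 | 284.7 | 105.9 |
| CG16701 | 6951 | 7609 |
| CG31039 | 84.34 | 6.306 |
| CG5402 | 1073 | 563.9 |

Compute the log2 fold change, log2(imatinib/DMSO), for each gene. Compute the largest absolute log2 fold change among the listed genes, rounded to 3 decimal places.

log2(381.0/3111) = -3.030  (CG1000)
log2(105.9/284.7) = -1.427  (CG24657)
log2(7609/6951) = 0.130  (CG16701)
log2(6.306/84.34) = -3.741  (CG31039)
log2(563.9/1073) = -0.928  (CG5402)
The largest magnitude belongs to CG31039.

3.741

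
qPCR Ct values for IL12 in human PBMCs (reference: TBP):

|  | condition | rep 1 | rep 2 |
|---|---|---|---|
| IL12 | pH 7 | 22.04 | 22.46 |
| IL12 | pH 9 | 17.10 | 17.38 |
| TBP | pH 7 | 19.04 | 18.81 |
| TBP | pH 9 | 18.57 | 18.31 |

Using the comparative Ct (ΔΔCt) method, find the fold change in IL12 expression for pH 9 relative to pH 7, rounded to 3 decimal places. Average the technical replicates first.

Mean Ct: IL12 pH 7 22.250; IL12 pH 9 17.240; TBP pH 7 18.925; TBP pH 9 18.440
ΔCt(pH 7) = 22.250 − 18.925 = 3.325
ΔCt(pH 9) = 17.240 − 18.440 = -1.200
ΔΔCt = -1.200 − 3.325 = -4.525
Fold change = 2^(−(-4.525)) = 2^4.525 = 23.0229

23.023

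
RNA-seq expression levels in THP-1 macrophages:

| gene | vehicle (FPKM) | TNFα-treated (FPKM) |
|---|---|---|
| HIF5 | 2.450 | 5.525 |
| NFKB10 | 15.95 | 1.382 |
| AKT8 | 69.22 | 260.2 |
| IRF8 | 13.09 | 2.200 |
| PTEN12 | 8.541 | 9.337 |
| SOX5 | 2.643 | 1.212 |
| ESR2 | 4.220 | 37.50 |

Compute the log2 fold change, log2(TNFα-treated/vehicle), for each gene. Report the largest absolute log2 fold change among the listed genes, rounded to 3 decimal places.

3.529

log2(5.525/2.450) = 1.173  (HIF5)
log2(1.382/15.95) = -3.529  (NFKB10)
log2(260.2/69.22) = 1.910  (AKT8)
log2(2.200/13.09) = -2.573  (IRF8)
log2(9.337/8.541) = 0.129  (PTEN12)
log2(1.212/2.643) = -1.125  (SOX5)
log2(37.50/4.220) = 3.152  (ESR2)
The largest magnitude belongs to NFKB10.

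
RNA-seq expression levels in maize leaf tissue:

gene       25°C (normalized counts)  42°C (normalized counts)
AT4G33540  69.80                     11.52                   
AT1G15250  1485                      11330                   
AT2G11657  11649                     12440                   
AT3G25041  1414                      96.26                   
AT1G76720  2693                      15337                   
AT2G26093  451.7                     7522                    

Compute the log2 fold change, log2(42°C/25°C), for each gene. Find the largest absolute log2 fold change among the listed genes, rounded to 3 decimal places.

log2(11.52/69.80) = -2.599  (AT4G33540)
log2(11330/1485) = 2.932  (AT1G15250)
log2(12440/11649) = 0.095  (AT2G11657)
log2(96.26/1414) = -3.877  (AT3G25041)
log2(15337/2693) = 2.510  (AT1G76720)
log2(7522/451.7) = 4.058  (AT2G26093)
The largest magnitude belongs to AT2G26093.

4.058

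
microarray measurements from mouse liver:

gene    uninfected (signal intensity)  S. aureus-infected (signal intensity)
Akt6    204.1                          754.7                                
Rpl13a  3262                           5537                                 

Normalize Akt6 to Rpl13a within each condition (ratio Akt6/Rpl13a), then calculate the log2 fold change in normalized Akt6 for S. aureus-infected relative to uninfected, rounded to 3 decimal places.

1.123

Akt6/Rpl13a (uninfected) = 204.1 / 3262 = 0.062569
Akt6/Rpl13a (S. aureus-infected) = 754.7 / 5537 = 0.1363
Fold change = 0.1363 / 0.062569 = 2.1784
log2(2.1784) = 1.1233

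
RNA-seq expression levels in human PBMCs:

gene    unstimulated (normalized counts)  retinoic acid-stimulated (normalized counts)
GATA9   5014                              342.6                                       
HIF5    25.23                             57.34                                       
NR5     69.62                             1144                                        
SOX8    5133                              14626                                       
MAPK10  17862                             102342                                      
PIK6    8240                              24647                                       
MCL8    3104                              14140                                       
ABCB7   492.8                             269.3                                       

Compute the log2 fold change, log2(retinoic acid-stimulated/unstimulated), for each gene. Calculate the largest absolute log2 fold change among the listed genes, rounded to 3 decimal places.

log2(342.6/5014) = -3.871  (GATA9)
log2(57.34/25.23) = 1.184  (HIF5)
log2(1144/69.62) = 4.038  (NR5)
log2(14626/5133) = 1.511  (SOX8)
log2(102342/17862) = 2.518  (MAPK10)
log2(24647/8240) = 1.581  (PIK6)
log2(14140/3104) = 2.188  (MCL8)
log2(269.3/492.8) = -0.872  (ABCB7)
The largest magnitude belongs to NR5.

4.038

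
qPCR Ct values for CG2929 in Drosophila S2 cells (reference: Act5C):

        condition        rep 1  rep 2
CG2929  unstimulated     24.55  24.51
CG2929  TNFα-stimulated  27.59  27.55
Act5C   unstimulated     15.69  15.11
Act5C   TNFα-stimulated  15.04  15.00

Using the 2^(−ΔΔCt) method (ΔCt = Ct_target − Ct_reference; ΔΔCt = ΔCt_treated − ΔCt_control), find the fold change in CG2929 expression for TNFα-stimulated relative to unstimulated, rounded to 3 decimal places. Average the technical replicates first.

0.093

Mean Ct: CG2929 unstimulated 24.530; CG2929 TNFα-stimulated 27.570; Act5C unstimulated 15.400; Act5C TNFα-stimulated 15.020
ΔCt(unstimulated) = 24.530 − 15.400 = 9.130
ΔCt(TNFα-stimulated) = 27.570 − 15.020 = 12.550
ΔΔCt = 12.550 − 9.130 = 3.420
Fold change = 2^(−3.420) = 0.0934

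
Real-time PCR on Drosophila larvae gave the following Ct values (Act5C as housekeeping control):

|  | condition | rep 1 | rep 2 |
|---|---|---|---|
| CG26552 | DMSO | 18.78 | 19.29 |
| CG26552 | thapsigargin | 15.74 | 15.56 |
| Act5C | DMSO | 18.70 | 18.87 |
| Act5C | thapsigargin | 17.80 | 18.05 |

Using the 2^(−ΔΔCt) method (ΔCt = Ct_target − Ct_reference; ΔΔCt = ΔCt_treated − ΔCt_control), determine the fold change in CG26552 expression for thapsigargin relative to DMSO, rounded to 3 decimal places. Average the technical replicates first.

5.756

Mean Ct: CG26552 DMSO 19.035; CG26552 thapsigargin 15.650; Act5C DMSO 18.785; Act5C thapsigargin 17.925
ΔCt(DMSO) = 19.035 − 18.785 = 0.250
ΔCt(thapsigargin) = 15.650 − 17.925 = -2.275
ΔΔCt = -2.275 − 0.250 = -2.525
Fold change = 2^(−(-2.525)) = 2^2.525 = 5.7557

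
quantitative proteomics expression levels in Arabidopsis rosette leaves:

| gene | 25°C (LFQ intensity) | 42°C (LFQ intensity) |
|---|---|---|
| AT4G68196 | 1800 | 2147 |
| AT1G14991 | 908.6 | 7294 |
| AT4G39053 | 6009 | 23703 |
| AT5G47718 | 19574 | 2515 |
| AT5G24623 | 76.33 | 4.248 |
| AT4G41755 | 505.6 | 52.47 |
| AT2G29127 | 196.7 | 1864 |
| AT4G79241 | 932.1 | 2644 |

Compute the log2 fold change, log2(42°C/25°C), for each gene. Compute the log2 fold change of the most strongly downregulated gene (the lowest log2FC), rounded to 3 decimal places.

-4.167

log2(2147/1800) = 0.254  (AT4G68196)
log2(7294/908.6) = 3.005  (AT1G14991)
log2(23703/6009) = 1.980  (AT4G39053)
log2(2515/19574) = -2.960  (AT5G47718)
log2(4.248/76.33) = -4.167  (AT5G24623)
log2(52.47/505.6) = -3.268  (AT4G41755)
log2(1864/196.7) = 3.244  (AT2G29127)
log2(2644/932.1) = 1.504  (AT4G79241)
AT5G24623 is most strongly downregulated.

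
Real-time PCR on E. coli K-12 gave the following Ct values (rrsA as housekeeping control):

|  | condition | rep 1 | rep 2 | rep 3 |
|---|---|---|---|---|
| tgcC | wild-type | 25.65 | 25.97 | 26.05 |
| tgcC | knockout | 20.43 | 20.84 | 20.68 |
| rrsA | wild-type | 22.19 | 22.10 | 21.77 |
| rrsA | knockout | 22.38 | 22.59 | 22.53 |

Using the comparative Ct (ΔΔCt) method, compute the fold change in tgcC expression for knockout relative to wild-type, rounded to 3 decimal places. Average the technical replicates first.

Mean Ct: tgcC wild-type 25.890; tgcC knockout 20.650; rrsA wild-type 22.020; rrsA knockout 22.500
ΔCt(wild-type) = 25.890 − 22.020 = 3.870
ΔCt(knockout) = 20.650 − 22.500 = -1.850
ΔΔCt = -1.850 − 3.870 = -5.720
Fold change = 2^(−(-5.720)) = 2^5.720 = 52.7098

52.710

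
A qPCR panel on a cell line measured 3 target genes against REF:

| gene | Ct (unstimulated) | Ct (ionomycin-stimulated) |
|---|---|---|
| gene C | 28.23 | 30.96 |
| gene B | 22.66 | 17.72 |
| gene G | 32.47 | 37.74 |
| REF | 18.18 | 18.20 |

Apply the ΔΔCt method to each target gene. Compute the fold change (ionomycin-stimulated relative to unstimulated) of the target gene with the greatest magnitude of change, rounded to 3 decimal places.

0.026

gene C: ΔΔCt = (30.96−18.20) − (28.23−18.18) = 12.76 − 10.05 = 2.71; fold change = 2^-2.71 = 0.153
gene B: ΔΔCt = (17.72−18.20) − (22.66−18.18) = -0.48 − 4.48 = -4.96; fold change = 2^4.96 = 31.125
gene G: ΔΔCt = (37.74−18.20) − (32.47−18.18) = 19.54 − 14.29 = 5.25; fold change = 2^-5.25 = 0.026
gene G has the largest |ΔΔCt| = 5.25.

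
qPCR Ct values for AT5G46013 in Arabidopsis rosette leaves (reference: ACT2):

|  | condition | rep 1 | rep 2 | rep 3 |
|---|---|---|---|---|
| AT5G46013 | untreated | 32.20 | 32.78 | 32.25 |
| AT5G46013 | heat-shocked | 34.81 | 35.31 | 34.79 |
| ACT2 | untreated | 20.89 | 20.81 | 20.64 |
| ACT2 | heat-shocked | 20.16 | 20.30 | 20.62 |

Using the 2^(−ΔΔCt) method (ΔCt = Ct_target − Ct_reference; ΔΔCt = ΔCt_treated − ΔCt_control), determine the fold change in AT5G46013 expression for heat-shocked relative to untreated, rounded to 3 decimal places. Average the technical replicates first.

Mean Ct: AT5G46013 untreated 32.410; AT5G46013 heat-shocked 34.970; ACT2 untreated 20.780; ACT2 heat-shocked 20.360
ΔCt(untreated) = 32.410 − 20.780 = 11.630
ΔCt(heat-shocked) = 34.970 − 20.360 = 14.610
ΔΔCt = 14.610 − 11.630 = 2.980
Fold change = 2^(−2.980) = 0.1267

0.127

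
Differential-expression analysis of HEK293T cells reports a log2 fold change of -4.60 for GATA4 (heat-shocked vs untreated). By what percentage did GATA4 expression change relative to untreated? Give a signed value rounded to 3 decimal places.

Fold change = 2^(-4.60) = 0.0412
Percent change = (FC − 1) × 100% = (0.0412 − 1) × 100 = -95.877%

-95.877%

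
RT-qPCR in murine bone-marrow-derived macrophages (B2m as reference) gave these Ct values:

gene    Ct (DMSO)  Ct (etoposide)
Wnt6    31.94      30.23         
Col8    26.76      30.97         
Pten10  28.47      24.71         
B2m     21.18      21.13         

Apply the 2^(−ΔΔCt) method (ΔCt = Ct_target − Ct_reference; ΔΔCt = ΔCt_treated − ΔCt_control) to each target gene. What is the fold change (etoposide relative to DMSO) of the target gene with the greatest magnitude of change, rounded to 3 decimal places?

Wnt6: ΔΔCt = (30.23−21.13) − (31.94−21.18) = 9.10 − 10.76 = -1.66; fold change = 2^1.66 = 3.160
Col8: ΔΔCt = (30.97−21.13) − (26.76−21.18) = 9.84 − 5.58 = 4.26; fold change = 2^-4.26 = 0.052
Pten10: ΔΔCt = (24.71−21.13) − (28.47−21.18) = 3.58 − 7.29 = -3.71; fold change = 2^3.71 = 13.086
Col8 has the largest |ΔΔCt| = 4.26.

0.052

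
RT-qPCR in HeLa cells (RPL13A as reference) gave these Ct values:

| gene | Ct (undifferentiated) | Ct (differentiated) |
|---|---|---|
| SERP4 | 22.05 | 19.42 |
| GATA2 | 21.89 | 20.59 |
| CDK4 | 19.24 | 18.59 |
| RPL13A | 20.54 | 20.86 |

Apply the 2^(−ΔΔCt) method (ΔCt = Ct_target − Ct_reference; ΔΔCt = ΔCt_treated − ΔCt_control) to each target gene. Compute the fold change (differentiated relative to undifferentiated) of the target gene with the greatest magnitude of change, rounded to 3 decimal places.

7.727

SERP4: ΔΔCt = (19.42−20.86) − (22.05−20.54) = -1.44 − 1.51 = -2.95; fold change = 2^2.95 = 7.727
GATA2: ΔΔCt = (20.59−20.86) − (21.89−20.54) = -0.27 − 1.35 = -1.62; fold change = 2^1.62 = 3.074
CDK4: ΔΔCt = (18.59−20.86) − (19.24−20.54) = -2.27 − (-1.30) = -0.97; fold change = 2^0.97 = 1.959
SERP4 has the largest |ΔΔCt| = 2.95.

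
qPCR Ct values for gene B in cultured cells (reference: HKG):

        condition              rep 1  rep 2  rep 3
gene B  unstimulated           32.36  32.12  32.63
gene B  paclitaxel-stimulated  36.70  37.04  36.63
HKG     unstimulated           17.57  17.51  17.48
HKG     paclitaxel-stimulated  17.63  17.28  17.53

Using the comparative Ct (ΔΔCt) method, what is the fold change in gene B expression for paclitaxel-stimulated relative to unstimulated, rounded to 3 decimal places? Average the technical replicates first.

0.045

Mean Ct: gene B unstimulated 32.370; gene B paclitaxel-stimulated 36.790; HKG unstimulated 17.520; HKG paclitaxel-stimulated 17.480
ΔCt(unstimulated) = 32.370 − 17.520 = 14.850
ΔCt(paclitaxel-stimulated) = 36.790 − 17.480 = 19.310
ΔΔCt = 19.310 − 14.850 = 4.460
Fold change = 2^(−4.460) = 0.0454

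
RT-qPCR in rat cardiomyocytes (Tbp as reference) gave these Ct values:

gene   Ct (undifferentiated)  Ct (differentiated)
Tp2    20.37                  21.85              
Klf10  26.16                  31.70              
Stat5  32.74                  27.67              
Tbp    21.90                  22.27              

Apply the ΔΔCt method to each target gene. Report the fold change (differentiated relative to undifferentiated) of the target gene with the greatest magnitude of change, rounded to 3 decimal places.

43.411

Tp2: ΔΔCt = (21.85−22.27) − (20.37−21.90) = -0.42 − (-1.53) = 1.11; fold change = 2^-1.11 = 0.463
Klf10: ΔΔCt = (31.70−22.27) − (26.16−21.90) = 9.43 − 4.26 = 5.17; fold change = 2^-5.17 = 0.028
Stat5: ΔΔCt = (27.67−22.27) − (32.74−21.90) = 5.40 − 10.84 = -5.44; fold change = 2^5.44 = 43.411
Stat5 has the largest |ΔΔCt| = 5.44.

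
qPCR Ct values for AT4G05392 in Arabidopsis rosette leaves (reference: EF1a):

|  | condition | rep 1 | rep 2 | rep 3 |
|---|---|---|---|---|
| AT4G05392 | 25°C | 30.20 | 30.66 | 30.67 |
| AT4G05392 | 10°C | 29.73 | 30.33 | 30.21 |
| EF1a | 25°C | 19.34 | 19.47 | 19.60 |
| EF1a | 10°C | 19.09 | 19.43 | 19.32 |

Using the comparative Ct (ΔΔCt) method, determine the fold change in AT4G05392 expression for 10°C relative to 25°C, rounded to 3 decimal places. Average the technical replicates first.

1.173

Mean Ct: AT4G05392 25°C 30.510; AT4G05392 10°C 30.090; EF1a 25°C 19.470; EF1a 10°C 19.280
ΔCt(25°C) = 30.510 − 19.470 = 11.040
ΔCt(10°C) = 30.090 − 19.280 = 10.810
ΔΔCt = 10.810 − 11.040 = -0.230
Fold change = 2^(−(-0.230)) = 2^0.230 = 1.1728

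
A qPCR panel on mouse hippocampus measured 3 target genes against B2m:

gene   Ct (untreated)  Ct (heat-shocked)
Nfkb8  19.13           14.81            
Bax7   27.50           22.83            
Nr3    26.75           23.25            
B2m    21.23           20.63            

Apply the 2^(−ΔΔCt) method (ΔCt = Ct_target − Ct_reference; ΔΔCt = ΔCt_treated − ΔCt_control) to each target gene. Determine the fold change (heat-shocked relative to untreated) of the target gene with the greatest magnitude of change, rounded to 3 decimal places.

Nfkb8: ΔΔCt = (14.81−20.63) − (19.13−21.23) = -5.82 − (-2.10) = -3.72; fold change = 2^3.72 = 13.177
Bax7: ΔΔCt = (22.83−20.63) − (27.50−21.23) = 2.20 − 6.27 = -4.07; fold change = 2^4.07 = 16.795
Nr3: ΔΔCt = (23.25−20.63) − (26.75−21.23) = 2.62 − 5.52 = -2.90; fold change = 2^2.90 = 7.464
Bax7 has the largest |ΔΔCt| = 4.07.

16.795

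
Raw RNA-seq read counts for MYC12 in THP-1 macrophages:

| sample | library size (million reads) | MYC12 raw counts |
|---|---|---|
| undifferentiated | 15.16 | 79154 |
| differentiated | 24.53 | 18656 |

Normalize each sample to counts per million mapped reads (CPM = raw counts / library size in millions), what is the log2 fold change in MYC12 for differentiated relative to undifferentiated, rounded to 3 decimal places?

CPM(undifferentiated) = 79154 / 15.16 = 5221.2401
CPM(differentiated) = 18656 / 24.53 = 760.5381
Fold change = 760.5381 / 5221.2401 = 0.14566
log2(0.14566) = -2.7793

-2.779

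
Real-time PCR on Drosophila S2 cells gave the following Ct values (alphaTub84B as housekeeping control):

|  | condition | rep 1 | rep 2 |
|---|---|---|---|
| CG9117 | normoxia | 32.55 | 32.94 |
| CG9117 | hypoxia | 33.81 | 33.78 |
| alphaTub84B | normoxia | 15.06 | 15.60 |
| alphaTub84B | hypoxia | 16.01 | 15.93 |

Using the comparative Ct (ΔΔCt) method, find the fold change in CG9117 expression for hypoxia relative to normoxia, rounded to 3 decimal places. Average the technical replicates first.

Mean Ct: CG9117 normoxia 32.745; CG9117 hypoxia 33.795; alphaTub84B normoxia 15.330; alphaTub84B hypoxia 15.970
ΔCt(normoxia) = 32.745 − 15.330 = 17.415
ΔCt(hypoxia) = 33.795 − 15.970 = 17.825
ΔΔCt = 17.825 − 17.415 = 0.410
Fold change = 2^(−0.410) = 0.7526

0.753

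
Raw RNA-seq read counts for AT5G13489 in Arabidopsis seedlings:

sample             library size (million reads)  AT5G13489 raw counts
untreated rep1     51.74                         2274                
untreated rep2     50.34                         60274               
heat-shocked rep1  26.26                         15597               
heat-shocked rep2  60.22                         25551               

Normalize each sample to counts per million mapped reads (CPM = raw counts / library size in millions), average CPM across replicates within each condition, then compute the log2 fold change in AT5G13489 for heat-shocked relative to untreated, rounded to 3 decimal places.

-0.286

CPM(untreated rep1) = 2274 / 51.74 = 43.9505
CPM(untreated rep2) = 60274 / 50.34 = 1197.3381
CPM(heat-shocked rep1) = 15597 / 26.26 = 593.9452
CPM(heat-shocked rep2) = 25551 / 60.22 = 424.2943
mean CPM(untreated) = 620.6443; mean CPM(heat-shocked) = 509.1197
Fold change = 509.1197 / 620.6443 = 0.82031
log2(0.82031) = -0.2858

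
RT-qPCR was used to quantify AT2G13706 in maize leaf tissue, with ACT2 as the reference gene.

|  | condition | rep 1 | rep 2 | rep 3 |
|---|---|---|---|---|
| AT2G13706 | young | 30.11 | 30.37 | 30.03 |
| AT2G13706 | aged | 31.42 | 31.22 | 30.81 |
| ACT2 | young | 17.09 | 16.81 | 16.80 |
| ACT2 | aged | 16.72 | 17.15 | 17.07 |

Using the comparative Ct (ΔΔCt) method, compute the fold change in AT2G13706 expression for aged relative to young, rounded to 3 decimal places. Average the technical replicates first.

Mean Ct: AT2G13706 young 30.170; AT2G13706 aged 31.150; ACT2 young 16.900; ACT2 aged 16.980
ΔCt(young) = 30.170 − 16.900 = 13.270
ΔCt(aged) = 31.150 − 16.980 = 14.170
ΔΔCt = 14.170 − 13.270 = 0.900
Fold change = 2^(−0.900) = 0.5359

0.536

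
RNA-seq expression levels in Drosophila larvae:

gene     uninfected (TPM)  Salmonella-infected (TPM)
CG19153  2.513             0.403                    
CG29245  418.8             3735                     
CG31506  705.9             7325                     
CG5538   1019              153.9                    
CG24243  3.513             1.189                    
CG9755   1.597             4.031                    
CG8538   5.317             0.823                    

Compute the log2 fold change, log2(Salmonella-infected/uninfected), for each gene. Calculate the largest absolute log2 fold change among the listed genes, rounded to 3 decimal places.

3.375

log2(0.403/2.513) = -2.641  (CG19153)
log2(3735/418.8) = 3.157  (CG29245)
log2(7325/705.9) = 3.375  (CG31506)
log2(153.9/1019) = -2.727  (CG5538)
log2(1.189/3.513) = -1.563  (CG24243)
log2(4.031/1.597) = 1.336  (CG9755)
log2(0.823/5.317) = -2.692  (CG8538)
The largest magnitude belongs to CG31506.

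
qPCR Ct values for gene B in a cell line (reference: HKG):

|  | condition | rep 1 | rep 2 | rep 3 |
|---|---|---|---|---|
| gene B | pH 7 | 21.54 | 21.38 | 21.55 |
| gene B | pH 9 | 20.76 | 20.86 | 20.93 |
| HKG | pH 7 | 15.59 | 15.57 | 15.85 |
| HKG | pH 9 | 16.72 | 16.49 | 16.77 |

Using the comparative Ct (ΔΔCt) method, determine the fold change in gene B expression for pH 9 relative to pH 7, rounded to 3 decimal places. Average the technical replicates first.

3.095

Mean Ct: gene B pH 7 21.490; gene B pH 9 20.850; HKG pH 7 15.670; HKG pH 9 16.660
ΔCt(pH 7) = 21.490 − 15.670 = 5.820
ΔCt(pH 9) = 20.850 − 16.660 = 4.190
ΔΔCt = 4.190 − 5.820 = -1.630
Fold change = 2^(−(-1.630)) = 2^1.630 = 3.0951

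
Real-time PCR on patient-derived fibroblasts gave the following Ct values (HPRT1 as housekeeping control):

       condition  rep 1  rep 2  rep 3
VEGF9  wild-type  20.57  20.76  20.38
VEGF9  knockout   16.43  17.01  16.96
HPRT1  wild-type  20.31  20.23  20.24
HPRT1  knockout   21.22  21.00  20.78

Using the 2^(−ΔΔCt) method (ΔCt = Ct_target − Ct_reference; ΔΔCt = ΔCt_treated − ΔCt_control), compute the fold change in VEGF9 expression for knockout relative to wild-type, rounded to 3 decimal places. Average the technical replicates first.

22.785

Mean Ct: VEGF9 wild-type 20.570; VEGF9 knockout 16.800; HPRT1 wild-type 20.260; HPRT1 knockout 21.000
ΔCt(wild-type) = 20.570 − 20.260 = 0.310
ΔCt(knockout) = 16.800 − 21.000 = -4.200
ΔΔCt = -4.200 − 0.310 = -4.510
Fold change = 2^(−(-4.510)) = 2^4.510 = 22.7848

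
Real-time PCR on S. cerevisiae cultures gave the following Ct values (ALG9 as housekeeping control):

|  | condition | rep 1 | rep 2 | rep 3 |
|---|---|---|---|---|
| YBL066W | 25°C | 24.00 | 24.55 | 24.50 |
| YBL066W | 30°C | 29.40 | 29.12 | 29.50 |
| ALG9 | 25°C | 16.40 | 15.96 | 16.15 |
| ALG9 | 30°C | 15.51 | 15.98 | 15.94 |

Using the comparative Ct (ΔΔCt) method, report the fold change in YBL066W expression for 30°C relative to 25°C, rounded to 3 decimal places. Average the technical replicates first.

Mean Ct: YBL066W 25°C 24.350; YBL066W 30°C 29.340; ALG9 25°C 16.170; ALG9 30°C 15.810
ΔCt(25°C) = 24.350 − 16.170 = 8.180
ΔCt(30°C) = 29.340 − 15.810 = 13.530
ΔΔCt = 13.530 − 8.180 = 5.350
Fold change = 2^(−5.350) = 0.0245

0.025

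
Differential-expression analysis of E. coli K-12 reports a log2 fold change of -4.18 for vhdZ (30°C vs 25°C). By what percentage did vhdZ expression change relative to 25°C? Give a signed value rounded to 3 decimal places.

-94.483%

Fold change = 2^(-4.18) = 0.0552
Percent change = (FC − 1) × 100% = (0.0552 − 1) × 100 = -94.483%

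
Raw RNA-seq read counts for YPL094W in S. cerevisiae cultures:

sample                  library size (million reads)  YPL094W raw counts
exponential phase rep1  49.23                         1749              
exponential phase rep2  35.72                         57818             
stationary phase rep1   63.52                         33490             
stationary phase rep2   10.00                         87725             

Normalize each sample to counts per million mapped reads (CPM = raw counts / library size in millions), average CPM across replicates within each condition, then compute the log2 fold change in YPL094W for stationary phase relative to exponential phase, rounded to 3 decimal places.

CPM(exponential phase rep1) = 1749 / 49.23 = 35.5271
CPM(exponential phase rep2) = 57818 / 35.72 = 1618.6450
CPM(stationary phase rep1) = 33490 / 63.52 = 527.2355
CPM(stationary phase rep2) = 87725 / 10.00 = 8772.5000
mean CPM(exponential phase) = 827.0861; mean CPM(stationary phase) = 4649.8678
Fold change = 4649.8678 / 827.0861 = 5.62199
log2(5.62199) = 2.4911

2.491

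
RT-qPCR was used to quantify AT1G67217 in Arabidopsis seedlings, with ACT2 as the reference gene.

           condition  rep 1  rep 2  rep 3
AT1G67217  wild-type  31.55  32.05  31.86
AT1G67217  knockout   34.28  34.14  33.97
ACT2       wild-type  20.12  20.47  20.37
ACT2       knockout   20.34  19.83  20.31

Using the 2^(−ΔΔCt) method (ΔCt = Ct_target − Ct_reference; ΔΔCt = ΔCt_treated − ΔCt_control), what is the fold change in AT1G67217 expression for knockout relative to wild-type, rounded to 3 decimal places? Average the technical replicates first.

0.180

Mean Ct: AT1G67217 wild-type 31.820; AT1G67217 knockout 34.130; ACT2 wild-type 20.320; ACT2 knockout 20.160
ΔCt(wild-type) = 31.820 − 20.320 = 11.500
ΔCt(knockout) = 34.130 − 20.160 = 13.970
ΔΔCt = 13.970 − 11.500 = 2.470
Fold change = 2^(−2.470) = 0.1805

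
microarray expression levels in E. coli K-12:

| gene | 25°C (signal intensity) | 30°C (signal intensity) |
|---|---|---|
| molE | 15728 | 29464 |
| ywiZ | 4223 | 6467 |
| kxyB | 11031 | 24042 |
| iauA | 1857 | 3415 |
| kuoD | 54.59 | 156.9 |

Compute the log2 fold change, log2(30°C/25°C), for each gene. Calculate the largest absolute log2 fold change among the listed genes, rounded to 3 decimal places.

log2(29464/15728) = 0.906  (molE)
log2(6467/4223) = 0.615  (ywiZ)
log2(24042/11031) = 1.124  (kxyB)
log2(3415/1857) = 0.879  (iauA)
log2(156.9/54.59) = 1.523  (kuoD)
The largest magnitude belongs to kuoD.

1.523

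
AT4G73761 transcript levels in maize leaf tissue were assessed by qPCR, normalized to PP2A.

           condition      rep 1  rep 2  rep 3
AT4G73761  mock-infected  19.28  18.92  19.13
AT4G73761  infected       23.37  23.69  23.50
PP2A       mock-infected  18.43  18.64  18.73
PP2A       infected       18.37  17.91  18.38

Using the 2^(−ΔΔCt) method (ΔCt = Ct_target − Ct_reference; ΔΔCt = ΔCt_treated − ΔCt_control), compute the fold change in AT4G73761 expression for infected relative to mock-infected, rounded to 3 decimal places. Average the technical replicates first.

0.036

Mean Ct: AT4G73761 mock-infected 19.110; AT4G73761 infected 23.520; PP2A mock-infected 18.600; PP2A infected 18.220
ΔCt(mock-infected) = 19.110 − 18.600 = 0.510
ΔCt(infected) = 23.520 − 18.220 = 5.300
ΔΔCt = 5.300 − 0.510 = 4.790
Fold change = 2^(−4.790) = 0.0361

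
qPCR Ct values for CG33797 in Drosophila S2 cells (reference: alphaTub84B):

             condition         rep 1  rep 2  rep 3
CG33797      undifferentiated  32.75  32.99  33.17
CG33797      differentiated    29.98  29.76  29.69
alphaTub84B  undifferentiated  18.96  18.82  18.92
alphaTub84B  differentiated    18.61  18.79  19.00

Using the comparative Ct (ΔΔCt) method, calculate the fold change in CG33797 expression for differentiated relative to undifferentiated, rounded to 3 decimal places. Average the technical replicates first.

Mean Ct: CG33797 undifferentiated 32.970; CG33797 differentiated 29.810; alphaTub84B undifferentiated 18.900; alphaTub84B differentiated 18.800
ΔCt(undifferentiated) = 32.970 − 18.900 = 14.070
ΔCt(differentiated) = 29.810 − 18.800 = 11.010
ΔΔCt = 11.010 − 14.070 = -3.060
Fold change = 2^(−(-3.060)) = 2^3.060 = 8.3397

8.340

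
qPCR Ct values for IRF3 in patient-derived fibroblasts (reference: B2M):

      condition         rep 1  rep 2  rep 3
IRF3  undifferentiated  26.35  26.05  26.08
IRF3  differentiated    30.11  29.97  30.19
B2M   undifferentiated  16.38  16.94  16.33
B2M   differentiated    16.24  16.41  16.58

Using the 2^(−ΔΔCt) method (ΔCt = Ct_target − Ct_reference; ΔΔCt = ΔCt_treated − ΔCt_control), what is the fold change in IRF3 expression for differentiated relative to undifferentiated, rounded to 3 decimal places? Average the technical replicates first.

Mean Ct: IRF3 undifferentiated 26.160; IRF3 differentiated 30.090; B2M undifferentiated 16.550; B2M differentiated 16.410
ΔCt(undifferentiated) = 26.160 − 16.550 = 9.610
ΔCt(differentiated) = 30.090 − 16.410 = 13.680
ΔΔCt = 13.680 − 9.610 = 4.070
Fold change = 2^(−4.070) = 0.0595

0.060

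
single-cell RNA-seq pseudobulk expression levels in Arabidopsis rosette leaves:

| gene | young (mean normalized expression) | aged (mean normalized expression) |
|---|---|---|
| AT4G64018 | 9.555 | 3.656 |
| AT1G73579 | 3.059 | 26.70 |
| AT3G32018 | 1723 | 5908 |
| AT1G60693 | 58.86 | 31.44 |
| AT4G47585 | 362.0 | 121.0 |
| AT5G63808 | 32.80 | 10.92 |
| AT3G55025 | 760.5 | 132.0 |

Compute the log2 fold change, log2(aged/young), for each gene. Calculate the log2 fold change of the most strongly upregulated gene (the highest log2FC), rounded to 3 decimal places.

3.126

log2(3.656/9.555) = -1.386  (AT4G64018)
log2(26.70/3.059) = 3.126  (AT1G73579)
log2(5908/1723) = 1.778  (AT3G32018)
log2(31.44/58.86) = -0.905  (AT1G60693)
log2(121.0/362.0) = -1.581  (AT4G47585)
log2(10.92/32.80) = -1.587  (AT5G63808)
log2(132.0/760.5) = -2.526  (AT3G55025)
AT1G73579 is most strongly upregulated.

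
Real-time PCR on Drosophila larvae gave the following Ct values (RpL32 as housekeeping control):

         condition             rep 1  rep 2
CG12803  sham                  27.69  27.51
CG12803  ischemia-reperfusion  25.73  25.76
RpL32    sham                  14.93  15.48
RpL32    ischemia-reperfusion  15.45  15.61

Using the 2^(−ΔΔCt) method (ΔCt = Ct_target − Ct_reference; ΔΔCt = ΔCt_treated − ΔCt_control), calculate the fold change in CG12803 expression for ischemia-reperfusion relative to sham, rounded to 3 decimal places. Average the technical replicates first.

Mean Ct: CG12803 sham 27.600; CG12803 ischemia-reperfusion 25.745; RpL32 sham 15.205; RpL32 ischemia-reperfusion 15.530
ΔCt(sham) = 27.600 − 15.205 = 12.395
ΔCt(ischemia-reperfusion) = 25.745 − 15.530 = 10.215
ΔΔCt = 10.215 − 12.395 = -2.180
Fold change = 2^(−(-2.180)) = 2^2.180 = 4.5315

4.532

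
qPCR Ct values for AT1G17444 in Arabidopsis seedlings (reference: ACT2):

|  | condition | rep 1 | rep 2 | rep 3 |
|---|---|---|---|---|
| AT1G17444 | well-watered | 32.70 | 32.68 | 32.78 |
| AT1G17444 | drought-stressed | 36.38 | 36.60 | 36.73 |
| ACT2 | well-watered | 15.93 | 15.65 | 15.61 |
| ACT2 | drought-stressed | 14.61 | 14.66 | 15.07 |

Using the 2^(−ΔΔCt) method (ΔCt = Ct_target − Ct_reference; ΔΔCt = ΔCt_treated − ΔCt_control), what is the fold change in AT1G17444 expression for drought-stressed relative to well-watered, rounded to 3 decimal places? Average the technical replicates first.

Mean Ct: AT1G17444 well-watered 32.720; AT1G17444 drought-stressed 36.570; ACT2 well-watered 15.730; ACT2 drought-stressed 14.780
ΔCt(well-watered) = 32.720 − 15.730 = 16.990
ΔCt(drought-stressed) = 36.570 − 14.780 = 21.790
ΔΔCt = 21.790 − 16.990 = 4.800
Fold change = 2^(−4.800) = 0.0359

0.036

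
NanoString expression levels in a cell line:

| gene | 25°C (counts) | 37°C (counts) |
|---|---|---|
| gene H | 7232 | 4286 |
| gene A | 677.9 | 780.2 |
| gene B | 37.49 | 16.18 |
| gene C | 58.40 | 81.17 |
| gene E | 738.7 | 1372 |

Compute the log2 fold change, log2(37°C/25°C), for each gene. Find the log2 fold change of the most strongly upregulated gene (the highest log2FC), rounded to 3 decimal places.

log2(4286/7232) = -0.755  (gene H)
log2(780.2/677.9) = 0.203  (gene A)
log2(16.18/37.49) = -1.212  (gene B)
log2(81.17/58.40) = 0.475  (gene C)
log2(1372/738.7) = 0.893  (gene E)
gene E is most strongly upregulated.

0.893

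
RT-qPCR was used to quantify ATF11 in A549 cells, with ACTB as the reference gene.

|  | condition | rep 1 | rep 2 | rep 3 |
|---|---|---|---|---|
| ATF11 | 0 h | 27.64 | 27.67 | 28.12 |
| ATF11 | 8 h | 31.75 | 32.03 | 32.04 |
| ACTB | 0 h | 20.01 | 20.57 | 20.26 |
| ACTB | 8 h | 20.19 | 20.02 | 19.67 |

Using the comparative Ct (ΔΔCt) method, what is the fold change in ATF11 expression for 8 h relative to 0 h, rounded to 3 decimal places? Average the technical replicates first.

Mean Ct: ATF11 0 h 27.810; ATF11 8 h 31.940; ACTB 0 h 20.280; ACTB 8 h 19.960
ΔCt(0 h) = 27.810 − 20.280 = 7.530
ΔCt(8 h) = 31.940 − 19.960 = 11.980
ΔΔCt = 11.980 − 7.530 = 4.450
Fold change = 2^(−4.450) = 0.0458

0.046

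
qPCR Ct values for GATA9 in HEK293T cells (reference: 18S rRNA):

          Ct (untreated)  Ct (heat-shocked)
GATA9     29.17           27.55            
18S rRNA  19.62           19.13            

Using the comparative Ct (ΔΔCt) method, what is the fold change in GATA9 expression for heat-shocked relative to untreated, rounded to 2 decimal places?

2.19

ΔCt(untreated) = 29.170 − 19.620 = 9.550
ΔCt(heat-shocked) = 27.550 − 19.130 = 8.420
ΔΔCt = 8.420 − 9.550 = -1.130
Fold change = 2^(−(-1.130)) = 2^1.130 = 2.189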